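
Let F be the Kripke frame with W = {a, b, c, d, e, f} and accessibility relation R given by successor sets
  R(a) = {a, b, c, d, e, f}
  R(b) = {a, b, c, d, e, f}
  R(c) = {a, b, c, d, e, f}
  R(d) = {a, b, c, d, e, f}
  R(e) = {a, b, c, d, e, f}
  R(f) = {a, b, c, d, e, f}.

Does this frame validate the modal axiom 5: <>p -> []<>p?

The schema 5 characterises exactly the Euclidean frames.
Euclidean: yes — any two successors of a common world are R-related.

Yes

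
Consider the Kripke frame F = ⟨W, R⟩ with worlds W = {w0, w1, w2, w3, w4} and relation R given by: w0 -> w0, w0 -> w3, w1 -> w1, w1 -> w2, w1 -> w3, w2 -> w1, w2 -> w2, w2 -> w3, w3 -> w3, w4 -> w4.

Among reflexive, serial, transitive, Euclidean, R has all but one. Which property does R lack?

Euclidean

Reflexive: yes — every world is R-related to itself.
Serial: yes — every world has a successor (e.g. w0 R w0).
Transitive: yes — every two-step R-path is closed by a direct edge.
Euclidean: no — w1 R w3 and w1 R w2, but not w3 R w2.
Only Euclidean fails.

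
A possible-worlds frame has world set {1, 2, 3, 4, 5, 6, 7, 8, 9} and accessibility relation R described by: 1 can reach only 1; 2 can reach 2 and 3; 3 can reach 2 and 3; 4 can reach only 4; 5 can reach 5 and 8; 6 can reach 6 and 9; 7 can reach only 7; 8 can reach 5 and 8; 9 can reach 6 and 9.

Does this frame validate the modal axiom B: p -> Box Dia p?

The schema B characterises exactly the symmetric frames.
Symmetric: yes — every pair in R has its reverse in R.

Yes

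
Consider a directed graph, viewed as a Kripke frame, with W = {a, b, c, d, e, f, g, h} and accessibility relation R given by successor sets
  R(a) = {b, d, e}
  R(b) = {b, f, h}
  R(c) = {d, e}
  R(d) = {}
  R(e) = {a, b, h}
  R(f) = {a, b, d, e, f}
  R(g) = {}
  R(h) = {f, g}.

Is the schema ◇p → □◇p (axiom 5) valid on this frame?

The schema 5 characterises exactly the Euclidean frames.
Euclidean: no — a R b and a R d, but not b R d.

No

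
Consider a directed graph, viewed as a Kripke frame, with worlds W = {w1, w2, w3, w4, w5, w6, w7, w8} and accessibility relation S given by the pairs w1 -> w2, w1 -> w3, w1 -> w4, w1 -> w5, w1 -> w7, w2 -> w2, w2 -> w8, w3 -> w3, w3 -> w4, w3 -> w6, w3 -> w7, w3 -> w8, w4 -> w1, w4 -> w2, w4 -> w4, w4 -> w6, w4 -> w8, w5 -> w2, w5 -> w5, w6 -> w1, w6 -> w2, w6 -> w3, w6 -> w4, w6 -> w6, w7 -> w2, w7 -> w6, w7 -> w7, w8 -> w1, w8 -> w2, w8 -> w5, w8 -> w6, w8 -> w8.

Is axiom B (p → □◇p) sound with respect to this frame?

No

Axiom B corresponds to the accessibility relation being symmetric.
Symmetric: no — w1 S w2 but not w2 S w1.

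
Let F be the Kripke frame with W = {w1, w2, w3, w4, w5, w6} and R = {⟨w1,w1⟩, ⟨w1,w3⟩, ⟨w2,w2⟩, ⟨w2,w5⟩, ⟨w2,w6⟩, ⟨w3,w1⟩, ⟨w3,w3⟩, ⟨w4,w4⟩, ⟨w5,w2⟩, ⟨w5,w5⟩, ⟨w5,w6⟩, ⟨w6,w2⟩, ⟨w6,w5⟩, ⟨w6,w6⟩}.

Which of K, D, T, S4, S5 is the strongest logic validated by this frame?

Serial (axiom D): yes — every world has a successor (e.g. w1 R w1).
Reflexive (axiom T): yes — every world is R-related to itself.
Transitive (axiom 4): yes — every two-step R-path is closed by a direct edge.
Euclidean (axiom 5): yes — any two successors of a common world are R-related.
So F validates K, D, T, S4, S5. The strongest is S5.

S5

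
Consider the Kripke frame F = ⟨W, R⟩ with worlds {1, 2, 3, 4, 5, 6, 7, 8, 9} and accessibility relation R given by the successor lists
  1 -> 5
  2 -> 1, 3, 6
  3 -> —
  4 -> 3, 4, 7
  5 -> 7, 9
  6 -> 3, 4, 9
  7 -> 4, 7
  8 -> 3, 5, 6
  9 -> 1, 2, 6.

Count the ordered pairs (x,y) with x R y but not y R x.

14

Enumerating: (1,5), (2,1), (2,3), (2,6), (4,3), (5,7), (5,9), (6,3), (6,4), (8,3), (8,5), (8,6), (9,1), (9,2).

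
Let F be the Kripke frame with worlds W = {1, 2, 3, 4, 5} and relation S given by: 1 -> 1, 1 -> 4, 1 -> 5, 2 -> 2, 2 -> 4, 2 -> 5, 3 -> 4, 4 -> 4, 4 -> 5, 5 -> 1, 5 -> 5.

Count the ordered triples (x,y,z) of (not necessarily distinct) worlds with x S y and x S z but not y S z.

Enumerating: (1,4,1), (1,5,4), (2,4,2), (2,5,2), (2,5,4), (4,5,4).

6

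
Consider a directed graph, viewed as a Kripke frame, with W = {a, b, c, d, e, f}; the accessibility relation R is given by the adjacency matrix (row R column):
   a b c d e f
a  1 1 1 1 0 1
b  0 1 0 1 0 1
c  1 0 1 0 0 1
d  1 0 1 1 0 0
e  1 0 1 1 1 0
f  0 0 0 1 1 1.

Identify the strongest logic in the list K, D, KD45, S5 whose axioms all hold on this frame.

Serial (axiom D): yes — every world has a successor (e.g. a R a).
Euclidean (axiom 5): no — a R b and a R c, but not b R c.
Transitive (axiom 4): no — a R f and f R e, but not a R e.
Reflexive (axiom T): yes — every world is R-related to itself.
So F validates K, D; KD45 would additionally require R to be Euclidean and transitive. The strongest is D.

D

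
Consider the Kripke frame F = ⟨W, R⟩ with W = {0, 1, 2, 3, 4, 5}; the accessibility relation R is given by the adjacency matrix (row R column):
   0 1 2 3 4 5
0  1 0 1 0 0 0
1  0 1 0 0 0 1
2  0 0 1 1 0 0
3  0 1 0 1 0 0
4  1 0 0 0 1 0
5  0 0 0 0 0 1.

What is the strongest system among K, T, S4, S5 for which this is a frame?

T

Reflexive (axiom T): yes — every world is R-related to itself.
Transitive (axiom 4): no — 0 R 2 and 2 R 3, but not 0 R 3.
Euclidean (axiom 5): no — 0 R 2 and 0 R 0, but not 2 R 0.
So F validates K, T; S4 would additionally require R to be transitive. The strongest is T.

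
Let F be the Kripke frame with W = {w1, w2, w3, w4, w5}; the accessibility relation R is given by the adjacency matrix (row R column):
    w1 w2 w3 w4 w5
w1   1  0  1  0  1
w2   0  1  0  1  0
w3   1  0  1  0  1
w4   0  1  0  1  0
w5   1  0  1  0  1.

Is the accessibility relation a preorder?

Yes

Reflexive: yes — every world is R-related to itself.
Transitive: yes — every two-step R-path is closed by a direct edge.
So R is a preorder.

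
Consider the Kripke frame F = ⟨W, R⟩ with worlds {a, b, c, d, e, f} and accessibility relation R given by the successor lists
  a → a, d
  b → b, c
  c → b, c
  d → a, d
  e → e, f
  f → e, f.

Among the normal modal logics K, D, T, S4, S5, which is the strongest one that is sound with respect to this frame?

S5

Serial (axiom D): yes — every world has a successor (e.g. a R a).
Reflexive (axiom T): yes — every world is R-related to itself.
Transitive (axiom 4): yes — every two-step R-path is closed by a direct edge.
Euclidean (axiom 5): yes — any two successors of a common world are R-related.
So F validates K, D, T, S4, S5. The strongest is S5.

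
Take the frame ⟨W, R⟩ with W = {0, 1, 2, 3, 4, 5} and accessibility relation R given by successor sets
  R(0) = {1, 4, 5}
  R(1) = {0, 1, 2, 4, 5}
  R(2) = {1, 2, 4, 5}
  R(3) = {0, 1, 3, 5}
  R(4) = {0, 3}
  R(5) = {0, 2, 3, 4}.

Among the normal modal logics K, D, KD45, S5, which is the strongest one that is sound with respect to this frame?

D

Serial (axiom D): yes — every world has a successor (e.g. 0 R 1).
Euclidean (axiom 5): no — 0 R 4 and 0 R 1, but not 4 R 1.
Transitive (axiom 4): no — 0 R 1 and 1 R 2, but not 0 R 2.
Reflexive (axiom T): no — 0 is not related to itself.
So F validates K, D; KD45 would additionally require R to be Euclidean and transitive. The strongest is D.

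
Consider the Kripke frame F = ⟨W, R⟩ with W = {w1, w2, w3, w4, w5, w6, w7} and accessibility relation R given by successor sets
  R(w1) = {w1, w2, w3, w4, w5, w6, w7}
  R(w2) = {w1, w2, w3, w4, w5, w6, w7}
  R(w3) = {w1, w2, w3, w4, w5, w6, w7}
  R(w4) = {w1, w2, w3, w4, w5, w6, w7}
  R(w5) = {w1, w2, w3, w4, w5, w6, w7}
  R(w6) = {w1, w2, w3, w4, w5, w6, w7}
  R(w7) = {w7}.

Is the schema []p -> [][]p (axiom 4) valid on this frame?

Yes

By correspondence theory, 4 is valid on a frame iff R is transitive.
Transitive: yes — every two-step R-path is closed by a direct edge.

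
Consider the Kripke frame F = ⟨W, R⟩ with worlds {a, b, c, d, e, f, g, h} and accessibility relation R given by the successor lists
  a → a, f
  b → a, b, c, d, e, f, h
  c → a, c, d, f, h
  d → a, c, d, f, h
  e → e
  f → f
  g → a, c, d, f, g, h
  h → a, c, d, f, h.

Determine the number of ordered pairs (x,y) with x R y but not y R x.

18

Enumerating: (a,f), (b,a), (b,c), (b,d), (b,e), (b,f), (b,h), (c,a), (c,f), (d,a), (d,f), (g,a), (g,c), (g,d), (g,f), (g,h), (h,a), (h,f).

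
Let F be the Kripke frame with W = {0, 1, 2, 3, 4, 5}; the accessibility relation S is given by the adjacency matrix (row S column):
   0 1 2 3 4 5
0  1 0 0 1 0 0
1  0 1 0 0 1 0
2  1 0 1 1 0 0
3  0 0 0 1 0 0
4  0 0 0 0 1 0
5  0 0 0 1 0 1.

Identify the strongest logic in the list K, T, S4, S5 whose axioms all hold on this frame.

S4

Reflexive (axiom T): yes — every world is S-related to itself.
Transitive (axiom 4): yes — every two-step S-path is closed by a direct edge.
Euclidean (axiom 5): no — 2 S 3 and 2 S 0, but not 3 S 0.
So F validates K, T, S4; S5 would additionally require S to be Euclidean. The strongest is S4.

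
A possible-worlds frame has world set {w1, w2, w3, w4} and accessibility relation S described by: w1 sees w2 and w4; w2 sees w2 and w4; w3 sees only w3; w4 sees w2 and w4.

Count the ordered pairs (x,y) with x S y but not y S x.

Enumerating: (w1,w2), (w1,w4).

2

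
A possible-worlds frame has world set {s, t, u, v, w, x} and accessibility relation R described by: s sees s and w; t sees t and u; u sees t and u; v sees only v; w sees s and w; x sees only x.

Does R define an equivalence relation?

Reflexive: yes — every world is R-related to itself.
Symmetric: yes — every pair in R has its reverse in R.
Transitive: yes — every two-step R-path is closed by a direct edge.
So R is an equivalence relation.

Yes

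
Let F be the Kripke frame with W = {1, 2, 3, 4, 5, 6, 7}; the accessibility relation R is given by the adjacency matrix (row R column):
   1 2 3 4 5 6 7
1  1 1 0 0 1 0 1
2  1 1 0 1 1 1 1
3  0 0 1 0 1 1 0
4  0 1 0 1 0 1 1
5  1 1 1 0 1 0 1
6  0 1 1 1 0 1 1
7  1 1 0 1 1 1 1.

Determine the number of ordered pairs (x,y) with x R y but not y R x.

R is symmetric; there are no such tuples.

0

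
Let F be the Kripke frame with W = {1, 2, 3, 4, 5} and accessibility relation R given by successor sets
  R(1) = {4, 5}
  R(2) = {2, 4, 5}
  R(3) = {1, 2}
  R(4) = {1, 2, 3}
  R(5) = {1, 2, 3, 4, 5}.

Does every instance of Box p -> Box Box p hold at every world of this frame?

Axiom 4 corresponds to the accessibility relation being transitive.
Transitive: no — 1 R 4 and 4 R 2, but not 1 R 2.

No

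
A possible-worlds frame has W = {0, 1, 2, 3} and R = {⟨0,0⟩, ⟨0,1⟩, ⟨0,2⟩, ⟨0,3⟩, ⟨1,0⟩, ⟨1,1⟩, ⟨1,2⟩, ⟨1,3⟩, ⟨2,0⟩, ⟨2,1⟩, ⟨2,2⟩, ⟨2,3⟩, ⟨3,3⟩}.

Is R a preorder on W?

Reflexive: yes — every world is R-related to itself.
Transitive: yes — every two-step R-path is closed by a direct edge.
So R is a preorder.

Yes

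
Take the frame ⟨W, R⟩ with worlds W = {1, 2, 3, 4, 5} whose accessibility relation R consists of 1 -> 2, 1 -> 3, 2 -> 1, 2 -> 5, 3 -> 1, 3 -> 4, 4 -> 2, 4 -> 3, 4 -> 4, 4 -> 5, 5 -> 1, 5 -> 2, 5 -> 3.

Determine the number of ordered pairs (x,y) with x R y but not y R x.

4

Enumerating: (4,2), (4,5), (5,1), (5,3).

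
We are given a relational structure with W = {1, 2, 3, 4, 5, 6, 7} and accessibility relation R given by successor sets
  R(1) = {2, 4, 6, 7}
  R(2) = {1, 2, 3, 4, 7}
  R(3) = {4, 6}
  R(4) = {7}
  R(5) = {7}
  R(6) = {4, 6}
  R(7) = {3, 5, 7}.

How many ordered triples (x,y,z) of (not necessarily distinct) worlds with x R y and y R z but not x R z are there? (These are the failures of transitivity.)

Enumerating: (1,2,1), (1,2,3), (1,7,3), (1,7,5), (2,1,6), (2,3,6), (2,7,5), (3,4,7), (4,7,3), (4,7,5), (5,7,3), (5,7,5), (6,4,7), (7,3,4), (7,3,6).

15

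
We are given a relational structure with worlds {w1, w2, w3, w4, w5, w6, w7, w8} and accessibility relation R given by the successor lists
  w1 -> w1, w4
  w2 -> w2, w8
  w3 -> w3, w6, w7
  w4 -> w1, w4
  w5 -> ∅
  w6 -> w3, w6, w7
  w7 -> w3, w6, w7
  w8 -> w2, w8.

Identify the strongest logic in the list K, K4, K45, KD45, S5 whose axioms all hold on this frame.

Transitive (axiom 4): yes — every two-step R-path is closed by a direct edge.
Euclidean (axiom 5): yes — any two successors of a common world are R-related.
Serial (axiom D): no — w5 has no R-successor.
Reflexive (axiom T): no — w5 is not related to itself.
So F validates K, K4, K45; KD45 would additionally require R to be serial. The strongest is K45.

K45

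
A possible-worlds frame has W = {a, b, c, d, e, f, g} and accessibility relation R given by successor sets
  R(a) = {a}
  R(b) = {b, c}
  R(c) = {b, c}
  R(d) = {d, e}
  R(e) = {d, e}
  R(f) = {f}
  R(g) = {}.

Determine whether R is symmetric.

Yes

Symmetric: yes — every pair in R has its reverse in R.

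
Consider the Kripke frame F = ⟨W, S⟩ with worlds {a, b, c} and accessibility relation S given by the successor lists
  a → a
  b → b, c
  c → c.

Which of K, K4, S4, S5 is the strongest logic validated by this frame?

Transitive (axiom 4): yes — every two-step S-path is closed by a direct edge.
Reflexive (axiom T): yes — every world is S-related to itself.
Euclidean (axiom 5): no — b S c and b S b, but not c S b.
So F validates K, K4, S4; S5 would additionally require S to be Euclidean. The strongest is S4.

S4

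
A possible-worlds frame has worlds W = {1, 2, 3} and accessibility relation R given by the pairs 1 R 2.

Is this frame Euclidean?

No

Euclidean: no — 1 R 2 and 1 R 2, but not 2 R 2.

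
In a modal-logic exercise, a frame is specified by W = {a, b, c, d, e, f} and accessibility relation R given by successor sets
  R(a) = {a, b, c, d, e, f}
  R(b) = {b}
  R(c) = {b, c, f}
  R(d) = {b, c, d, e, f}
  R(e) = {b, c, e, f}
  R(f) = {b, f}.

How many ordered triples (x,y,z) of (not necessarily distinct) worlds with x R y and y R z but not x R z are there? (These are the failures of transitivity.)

R is transitive; there are no such tuples.

0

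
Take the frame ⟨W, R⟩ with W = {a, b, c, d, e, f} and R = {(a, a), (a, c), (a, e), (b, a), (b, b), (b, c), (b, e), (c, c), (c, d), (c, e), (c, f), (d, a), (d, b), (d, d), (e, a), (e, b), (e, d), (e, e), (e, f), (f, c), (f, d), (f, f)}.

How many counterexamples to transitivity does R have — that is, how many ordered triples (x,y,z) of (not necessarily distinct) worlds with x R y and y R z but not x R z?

23

Enumerating: (a,c,d), (a,c,f), (a,e,b), (a,e,d), (a,e,f), (b,c,d), (b,c,f), (b,e,d), (b,e,f), (c,d,a), (c,d,b), (c,e,a), … and 11 more.
Total: 23.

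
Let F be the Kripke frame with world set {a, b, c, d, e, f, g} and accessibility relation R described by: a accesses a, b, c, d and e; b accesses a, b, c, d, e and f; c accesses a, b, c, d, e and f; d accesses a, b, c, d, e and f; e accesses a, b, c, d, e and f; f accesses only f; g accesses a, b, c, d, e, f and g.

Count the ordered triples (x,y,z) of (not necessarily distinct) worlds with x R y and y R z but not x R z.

4

Enumerating: (a,b,f), (a,c,f), (a,d,f), (a,e,f).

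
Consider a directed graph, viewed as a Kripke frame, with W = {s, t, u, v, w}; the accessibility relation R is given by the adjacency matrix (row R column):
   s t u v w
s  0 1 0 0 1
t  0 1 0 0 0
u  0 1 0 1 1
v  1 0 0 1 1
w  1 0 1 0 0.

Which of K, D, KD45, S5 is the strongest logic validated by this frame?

Serial (axiom D): yes — every world has a successor (e.g. s R t).
Euclidean (axiom 5): no — s R t and s R w, but not t R w.
Transitive (axiom 4): no — s R w and w R u, but not s R u.
Reflexive (axiom T): no — s is not related to itself.
So F validates K, D; KD45 would additionally require R to be Euclidean and transitive. The strongest is D.

D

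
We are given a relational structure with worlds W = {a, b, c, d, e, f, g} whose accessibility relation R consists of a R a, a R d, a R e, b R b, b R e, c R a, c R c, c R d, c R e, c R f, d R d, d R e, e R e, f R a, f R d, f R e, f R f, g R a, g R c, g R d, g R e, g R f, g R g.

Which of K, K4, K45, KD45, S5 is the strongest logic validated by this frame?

K4

Transitive (axiom 4): yes — every two-step R-path is closed by a direct edge.
Euclidean (axiom 5): no — a R e and a R d, but not e R d.
Serial (axiom D): yes — every world has a successor (e.g. a R a).
Reflexive (axiom T): yes — every world is R-related to itself.
So F validates K, K4; K45 would additionally require R to be Euclidean. The strongest is K4.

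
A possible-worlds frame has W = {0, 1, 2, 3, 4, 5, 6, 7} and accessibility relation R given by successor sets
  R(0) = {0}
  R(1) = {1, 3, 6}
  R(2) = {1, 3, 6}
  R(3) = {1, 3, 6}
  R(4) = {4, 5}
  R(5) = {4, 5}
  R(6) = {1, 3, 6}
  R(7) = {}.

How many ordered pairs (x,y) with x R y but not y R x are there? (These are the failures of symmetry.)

Enumerating: (2,1), (2,3), (2,6).

3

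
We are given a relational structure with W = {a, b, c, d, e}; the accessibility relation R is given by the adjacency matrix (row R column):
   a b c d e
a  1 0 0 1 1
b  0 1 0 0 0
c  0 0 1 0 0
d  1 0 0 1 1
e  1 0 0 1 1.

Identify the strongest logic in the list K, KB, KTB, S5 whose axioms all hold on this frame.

Symmetric (axiom B): yes — every pair in R has its reverse in R.
Reflexive (axiom T): yes — every world is R-related to itself.
Euclidean (axiom 5): yes — any two successors of a common world are R-related.
So F validates K, KB, KTB, S5. The strongest is S5.

S5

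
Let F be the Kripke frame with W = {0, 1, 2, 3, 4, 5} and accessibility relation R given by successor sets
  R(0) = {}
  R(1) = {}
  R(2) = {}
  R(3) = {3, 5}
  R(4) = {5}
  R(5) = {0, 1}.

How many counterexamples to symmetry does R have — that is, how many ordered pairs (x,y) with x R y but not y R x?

Enumerating: (3,5), (4,5), (5,0), (5,1).

4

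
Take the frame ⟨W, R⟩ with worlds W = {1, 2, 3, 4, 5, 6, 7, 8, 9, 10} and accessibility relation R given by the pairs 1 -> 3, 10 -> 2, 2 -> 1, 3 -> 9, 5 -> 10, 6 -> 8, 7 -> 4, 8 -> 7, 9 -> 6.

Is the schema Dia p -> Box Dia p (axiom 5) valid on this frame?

No

By correspondence theory, 5 is valid on a frame iff R is Euclidean.
Euclidean: no — 1 R 3 and 1 R 3, but not 3 R 3.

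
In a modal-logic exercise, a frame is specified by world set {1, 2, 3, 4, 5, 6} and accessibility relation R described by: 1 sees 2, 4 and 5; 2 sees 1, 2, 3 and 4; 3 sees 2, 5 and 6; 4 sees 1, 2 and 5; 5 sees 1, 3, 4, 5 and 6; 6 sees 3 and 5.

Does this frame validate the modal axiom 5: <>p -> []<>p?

No

The schema 5 characterises exactly the Euclidean frames.
Euclidean: no — 1 R 2 and 1 R 5, but not 2 R 5.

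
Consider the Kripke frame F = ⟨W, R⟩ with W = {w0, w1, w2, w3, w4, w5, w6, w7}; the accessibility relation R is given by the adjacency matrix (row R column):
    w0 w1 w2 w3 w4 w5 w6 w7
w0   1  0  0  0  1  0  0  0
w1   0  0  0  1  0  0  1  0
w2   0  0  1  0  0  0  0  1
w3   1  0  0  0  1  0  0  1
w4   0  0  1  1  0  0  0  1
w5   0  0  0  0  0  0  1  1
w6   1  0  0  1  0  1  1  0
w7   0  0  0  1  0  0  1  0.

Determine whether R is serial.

Serial: yes — every world has a successor (e.g. w0 R w0).

Yes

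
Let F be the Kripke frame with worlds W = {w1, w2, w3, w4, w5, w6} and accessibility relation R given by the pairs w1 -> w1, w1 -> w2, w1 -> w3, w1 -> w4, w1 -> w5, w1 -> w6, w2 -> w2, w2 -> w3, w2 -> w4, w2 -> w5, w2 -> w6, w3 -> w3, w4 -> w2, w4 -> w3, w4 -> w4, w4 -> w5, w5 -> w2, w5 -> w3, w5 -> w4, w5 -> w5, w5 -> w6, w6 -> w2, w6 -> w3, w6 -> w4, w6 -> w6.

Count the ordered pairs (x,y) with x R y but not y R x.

11

Enumerating: (w1,w2), (w1,w3), (w1,w4), (w1,w5), (w1,w6), (w2,w3), (w4,w3), (w5,w3), (w5,w6), (w6,w3), (w6,w4).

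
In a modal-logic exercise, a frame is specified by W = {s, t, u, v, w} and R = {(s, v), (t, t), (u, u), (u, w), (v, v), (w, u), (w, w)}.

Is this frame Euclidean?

Yes

Euclidean: yes — any two successors of a common world are R-related.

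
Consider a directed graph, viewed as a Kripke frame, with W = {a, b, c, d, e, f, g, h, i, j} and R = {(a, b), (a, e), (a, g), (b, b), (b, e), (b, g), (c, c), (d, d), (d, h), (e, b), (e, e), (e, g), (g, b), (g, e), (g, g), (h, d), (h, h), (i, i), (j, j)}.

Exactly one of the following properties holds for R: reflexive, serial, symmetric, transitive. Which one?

Reflexive: no — a is not related to itself.
Serial: no — f has no R-successor.
Symmetric: no — a R b but not b R a.
Transitive: yes — every two-step R-path is closed by a direct edge.
Only transitive holds.

transitive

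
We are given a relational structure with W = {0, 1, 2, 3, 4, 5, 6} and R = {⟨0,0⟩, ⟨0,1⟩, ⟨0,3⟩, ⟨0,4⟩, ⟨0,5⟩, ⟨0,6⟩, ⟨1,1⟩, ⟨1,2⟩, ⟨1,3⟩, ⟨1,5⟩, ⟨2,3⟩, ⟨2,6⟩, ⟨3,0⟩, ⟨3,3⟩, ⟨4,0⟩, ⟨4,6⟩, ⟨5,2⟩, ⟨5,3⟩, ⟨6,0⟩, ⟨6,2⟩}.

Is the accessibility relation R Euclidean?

Euclidean: no — 0 R 1 and 0 R 4, but not 1 R 4.

No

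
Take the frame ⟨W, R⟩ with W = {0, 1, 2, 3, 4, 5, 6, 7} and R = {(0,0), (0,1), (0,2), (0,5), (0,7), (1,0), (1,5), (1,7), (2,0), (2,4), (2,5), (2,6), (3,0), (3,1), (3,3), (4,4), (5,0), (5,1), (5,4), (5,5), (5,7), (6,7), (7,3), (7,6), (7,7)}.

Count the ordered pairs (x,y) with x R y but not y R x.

10

Enumerating: (0,7), (1,7), (2,4), (2,5), (2,6), (3,0), (3,1), (5,4), (5,7), (7,3).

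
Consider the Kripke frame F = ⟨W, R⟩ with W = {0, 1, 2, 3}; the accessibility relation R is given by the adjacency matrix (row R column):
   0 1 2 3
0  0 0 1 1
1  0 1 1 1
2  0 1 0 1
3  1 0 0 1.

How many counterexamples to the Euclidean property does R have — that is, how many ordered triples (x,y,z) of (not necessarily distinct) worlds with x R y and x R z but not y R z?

7

Enumerating: (0,2,2), (0,3,2), (1,2,2), (1,3,1), (1,3,2), (2,3,1), (3,0,0).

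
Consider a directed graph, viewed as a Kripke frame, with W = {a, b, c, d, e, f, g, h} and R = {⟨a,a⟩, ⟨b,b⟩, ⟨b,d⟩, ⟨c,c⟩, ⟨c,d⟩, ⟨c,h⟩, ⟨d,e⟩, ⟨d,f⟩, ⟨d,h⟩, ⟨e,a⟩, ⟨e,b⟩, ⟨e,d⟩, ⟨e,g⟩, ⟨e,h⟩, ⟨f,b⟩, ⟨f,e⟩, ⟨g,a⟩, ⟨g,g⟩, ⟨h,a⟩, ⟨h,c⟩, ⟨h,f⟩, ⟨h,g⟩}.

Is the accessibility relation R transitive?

No

Transitive: no — b R d and d R e, but not b R e.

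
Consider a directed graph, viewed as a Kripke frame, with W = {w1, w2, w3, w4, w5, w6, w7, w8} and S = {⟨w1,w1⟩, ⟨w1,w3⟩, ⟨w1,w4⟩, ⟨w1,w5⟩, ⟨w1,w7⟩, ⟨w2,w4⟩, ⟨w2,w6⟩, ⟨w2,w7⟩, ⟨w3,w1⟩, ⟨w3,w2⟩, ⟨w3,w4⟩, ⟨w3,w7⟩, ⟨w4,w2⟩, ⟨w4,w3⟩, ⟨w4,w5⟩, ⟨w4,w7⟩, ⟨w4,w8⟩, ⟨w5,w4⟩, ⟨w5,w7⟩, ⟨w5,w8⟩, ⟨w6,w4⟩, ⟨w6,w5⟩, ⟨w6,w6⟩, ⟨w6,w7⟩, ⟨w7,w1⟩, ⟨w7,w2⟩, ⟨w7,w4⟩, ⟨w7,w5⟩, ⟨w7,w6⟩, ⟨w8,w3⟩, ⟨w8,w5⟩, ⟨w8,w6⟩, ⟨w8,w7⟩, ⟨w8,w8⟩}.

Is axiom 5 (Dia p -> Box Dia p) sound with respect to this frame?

By correspondence theory, 5 is valid on a frame iff S is Euclidean.
Euclidean: no — w1 S w3 and w1 S w5, but not w3 S w5.

No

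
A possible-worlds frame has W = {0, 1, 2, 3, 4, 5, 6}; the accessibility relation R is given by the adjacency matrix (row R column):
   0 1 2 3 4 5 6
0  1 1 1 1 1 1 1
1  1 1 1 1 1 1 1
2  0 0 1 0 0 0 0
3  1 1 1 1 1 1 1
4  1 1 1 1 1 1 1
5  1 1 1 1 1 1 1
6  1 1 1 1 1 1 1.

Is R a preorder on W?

Reflexive: yes — every world is R-related to itself.
Transitive: yes — every two-step R-path is closed by a direct edge.
So R is a preorder.

Yes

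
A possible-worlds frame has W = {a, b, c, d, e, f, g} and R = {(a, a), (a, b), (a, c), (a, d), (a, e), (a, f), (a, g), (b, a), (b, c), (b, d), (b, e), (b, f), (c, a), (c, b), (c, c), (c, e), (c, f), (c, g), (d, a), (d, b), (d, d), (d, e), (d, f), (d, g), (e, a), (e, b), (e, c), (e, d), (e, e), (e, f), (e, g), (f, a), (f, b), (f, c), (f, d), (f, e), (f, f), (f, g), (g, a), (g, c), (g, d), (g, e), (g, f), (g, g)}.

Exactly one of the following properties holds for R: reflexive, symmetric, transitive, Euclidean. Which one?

symmetric

Reflexive: no — b is not related to itself.
Symmetric: yes — every pair in R has its reverse in R.
Transitive: no — b R a and a R g, but not b R g.
Euclidean: no — a R b and a R g, but not b R g.
Only symmetric holds.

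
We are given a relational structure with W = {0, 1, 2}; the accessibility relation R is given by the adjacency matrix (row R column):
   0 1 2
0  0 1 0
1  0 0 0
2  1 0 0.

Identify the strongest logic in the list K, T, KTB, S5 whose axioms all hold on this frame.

Reflexive (axiom T): no — 0 is not related to itself.
Symmetric (axiom B): no — 0 R 1 but not 1 R 0.
Euclidean (axiom 5): no — 0 R 1 and 0 R 1, but not 1 R 1.
So F validates K; T would additionally require R to be reflexive. The strongest is K.

K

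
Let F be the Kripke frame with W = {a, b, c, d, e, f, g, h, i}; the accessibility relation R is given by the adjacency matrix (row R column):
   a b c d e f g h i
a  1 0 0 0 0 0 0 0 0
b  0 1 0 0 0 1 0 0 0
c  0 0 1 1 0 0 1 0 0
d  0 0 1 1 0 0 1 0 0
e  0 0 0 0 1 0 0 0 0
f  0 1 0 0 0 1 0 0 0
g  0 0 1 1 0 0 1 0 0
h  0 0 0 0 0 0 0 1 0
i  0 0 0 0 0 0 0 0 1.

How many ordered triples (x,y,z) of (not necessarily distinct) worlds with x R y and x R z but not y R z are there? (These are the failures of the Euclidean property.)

0

R is Euclidean; there are no such tuples.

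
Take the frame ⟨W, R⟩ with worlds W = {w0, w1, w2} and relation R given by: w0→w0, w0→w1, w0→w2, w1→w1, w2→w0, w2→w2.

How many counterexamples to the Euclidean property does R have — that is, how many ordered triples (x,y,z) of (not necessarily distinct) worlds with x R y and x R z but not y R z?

3

Enumerating: (w0,w1,w0), (w0,w1,w2), (w0,w2,w1).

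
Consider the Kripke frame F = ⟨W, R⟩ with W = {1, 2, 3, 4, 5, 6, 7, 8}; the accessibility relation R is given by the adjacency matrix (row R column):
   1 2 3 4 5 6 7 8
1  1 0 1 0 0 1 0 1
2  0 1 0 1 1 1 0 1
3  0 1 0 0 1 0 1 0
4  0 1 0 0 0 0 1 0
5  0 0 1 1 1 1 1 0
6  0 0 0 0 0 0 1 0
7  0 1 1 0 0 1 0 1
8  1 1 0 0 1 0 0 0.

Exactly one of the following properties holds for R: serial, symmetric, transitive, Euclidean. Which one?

serial

Serial: yes — every world has a successor (e.g. 1 R 1).
Symmetric: no — 1 R 3 but not 3 R 1.
Transitive: no — 1 R 3 and 3 R 2, but not 1 R 2.
Euclidean: no — 1 R 3 and 1 R 6, but not 3 R 6.
Only serial holds.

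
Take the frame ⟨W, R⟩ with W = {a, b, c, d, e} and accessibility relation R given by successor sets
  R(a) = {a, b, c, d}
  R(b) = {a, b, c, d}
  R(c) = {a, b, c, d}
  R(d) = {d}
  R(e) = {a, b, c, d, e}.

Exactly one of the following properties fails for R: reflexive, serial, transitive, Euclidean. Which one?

Reflexive: yes — every world is R-related to itself.
Serial: yes — every world has a successor (e.g. a R a).
Transitive: yes — every two-step R-path is closed by a direct edge.
Euclidean: no — a R d and a R b, but not d R b.
Only Euclidean fails.

Euclidean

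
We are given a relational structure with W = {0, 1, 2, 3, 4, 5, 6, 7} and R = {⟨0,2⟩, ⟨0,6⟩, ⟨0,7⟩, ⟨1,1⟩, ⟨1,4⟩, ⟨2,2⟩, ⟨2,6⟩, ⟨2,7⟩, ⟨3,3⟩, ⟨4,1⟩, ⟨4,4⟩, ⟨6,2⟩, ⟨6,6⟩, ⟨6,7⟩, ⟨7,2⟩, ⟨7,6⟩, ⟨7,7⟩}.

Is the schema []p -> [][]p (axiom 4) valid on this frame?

Yes

By correspondence theory, 4 is valid on a frame iff R is transitive.
Transitive: yes — every two-step R-path is closed by a direct edge.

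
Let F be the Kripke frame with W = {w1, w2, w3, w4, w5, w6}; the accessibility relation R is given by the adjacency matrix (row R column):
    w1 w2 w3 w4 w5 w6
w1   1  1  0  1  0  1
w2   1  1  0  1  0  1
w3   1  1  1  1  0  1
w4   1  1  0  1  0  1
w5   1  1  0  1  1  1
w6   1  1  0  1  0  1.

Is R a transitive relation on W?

Yes

Transitive: yes — every two-step R-path is closed by a direct edge.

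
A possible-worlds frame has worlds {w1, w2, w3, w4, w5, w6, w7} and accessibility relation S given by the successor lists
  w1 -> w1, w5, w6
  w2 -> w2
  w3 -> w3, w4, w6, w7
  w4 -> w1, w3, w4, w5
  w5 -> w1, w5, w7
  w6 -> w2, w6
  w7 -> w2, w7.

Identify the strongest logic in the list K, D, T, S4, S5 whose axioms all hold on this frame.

Serial (axiom D): yes — every world has a successor (e.g. w1 S w1).
Reflexive (axiom T): yes — every world is S-related to itself.
Transitive (axiom 4): no — w1 S w5 and w5 S w7, but not w1 S w7.
Euclidean (axiom 5): no — w1 S w5 and w1 S w6, but not w5 S w6.
So F validates K, D, T; S4 would additionally require S to be transitive. The strongest is T.

T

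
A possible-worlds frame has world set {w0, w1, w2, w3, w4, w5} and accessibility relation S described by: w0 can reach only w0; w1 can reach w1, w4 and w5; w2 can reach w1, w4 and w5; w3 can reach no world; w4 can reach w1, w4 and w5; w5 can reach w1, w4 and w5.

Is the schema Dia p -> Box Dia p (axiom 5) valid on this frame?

By correspondence theory, 5 is valid on a frame iff S is Euclidean.
Euclidean: yes — any two successors of a common world are S-related.

Yes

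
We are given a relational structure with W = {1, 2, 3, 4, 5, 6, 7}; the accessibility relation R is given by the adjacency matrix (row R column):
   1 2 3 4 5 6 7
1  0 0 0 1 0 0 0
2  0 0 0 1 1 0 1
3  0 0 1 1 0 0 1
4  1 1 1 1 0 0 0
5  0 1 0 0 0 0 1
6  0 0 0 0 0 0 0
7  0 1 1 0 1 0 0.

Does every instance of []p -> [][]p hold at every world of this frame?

The schema 4 characterises exactly the transitive frames.
Transitive: no — 1 R 4 and 4 R 2, but not 1 R 2.

No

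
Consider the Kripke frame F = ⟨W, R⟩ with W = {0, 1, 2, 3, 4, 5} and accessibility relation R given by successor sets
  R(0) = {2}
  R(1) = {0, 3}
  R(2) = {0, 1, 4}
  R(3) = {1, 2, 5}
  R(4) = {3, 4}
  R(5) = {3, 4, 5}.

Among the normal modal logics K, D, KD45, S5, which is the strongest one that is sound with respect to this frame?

D

Serial (axiom D): yes — every world has a successor (e.g. 0 R 2).
Euclidean (axiom 5): no — 1 R 0 and 1 R 3, but not 0 R 3.
Transitive (axiom 4): no — 0 R 2 and 2 R 1, but not 0 R 1.
Reflexive (axiom T): no — 0 is not related to itself.
So F validates K, D; KD45 would additionally require R to be Euclidean and transitive. The strongest is D.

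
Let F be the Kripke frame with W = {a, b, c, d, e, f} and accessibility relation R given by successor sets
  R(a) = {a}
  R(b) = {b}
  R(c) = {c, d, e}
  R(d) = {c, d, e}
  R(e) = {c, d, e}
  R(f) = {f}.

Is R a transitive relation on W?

Transitive: yes — every two-step R-path is closed by a direct edge.

Yes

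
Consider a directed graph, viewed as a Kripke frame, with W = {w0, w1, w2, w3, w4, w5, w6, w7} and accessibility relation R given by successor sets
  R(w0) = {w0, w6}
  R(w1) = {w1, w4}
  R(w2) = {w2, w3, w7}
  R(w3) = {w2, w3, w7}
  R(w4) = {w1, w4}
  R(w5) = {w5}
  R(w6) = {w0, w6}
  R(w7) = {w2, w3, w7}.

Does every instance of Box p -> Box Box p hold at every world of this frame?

Yes

By correspondence theory, 4 is valid on a frame iff R is transitive.
Transitive: yes — every two-step R-path is closed by a direct edge.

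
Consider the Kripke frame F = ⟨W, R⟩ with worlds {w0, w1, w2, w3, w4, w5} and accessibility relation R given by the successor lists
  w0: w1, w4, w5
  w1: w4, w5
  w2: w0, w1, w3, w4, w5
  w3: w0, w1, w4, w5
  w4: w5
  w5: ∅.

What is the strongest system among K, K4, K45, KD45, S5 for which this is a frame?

Transitive (axiom 4): yes — every two-step R-path is closed by a direct edge.
Euclidean (axiom 5): no — w0 R w4 and w0 R w1, but not w4 R w1.
Serial (axiom D): no — w5 has no R-successor.
Reflexive (axiom T): no — w0 is not related to itself.
So F validates K, K4; K45 would additionally require R to be Euclidean. The strongest is K4.

K4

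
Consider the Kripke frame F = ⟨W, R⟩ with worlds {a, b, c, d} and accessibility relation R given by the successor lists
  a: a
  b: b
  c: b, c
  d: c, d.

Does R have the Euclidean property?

Euclidean: no — c R b and c R c, but not b R c.

No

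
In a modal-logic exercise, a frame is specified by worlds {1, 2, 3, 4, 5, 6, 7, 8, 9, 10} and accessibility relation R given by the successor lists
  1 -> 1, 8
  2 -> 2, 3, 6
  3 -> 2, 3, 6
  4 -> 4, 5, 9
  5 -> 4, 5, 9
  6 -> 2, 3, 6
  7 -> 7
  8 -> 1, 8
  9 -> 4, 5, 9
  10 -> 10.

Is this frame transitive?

Transitive: yes — every two-step R-path is closed by a direct edge.

Yes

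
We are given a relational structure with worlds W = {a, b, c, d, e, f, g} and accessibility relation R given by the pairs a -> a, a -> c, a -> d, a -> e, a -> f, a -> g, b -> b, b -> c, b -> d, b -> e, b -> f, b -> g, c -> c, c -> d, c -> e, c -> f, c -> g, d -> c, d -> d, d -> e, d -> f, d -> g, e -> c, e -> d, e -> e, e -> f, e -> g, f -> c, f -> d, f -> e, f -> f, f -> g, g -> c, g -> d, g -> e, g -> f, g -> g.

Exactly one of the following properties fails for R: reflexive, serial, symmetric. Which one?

Reflexive: yes — every world is R-related to itself.
Serial: yes — every world has a successor (e.g. a R a).
Symmetric: no — a R c but not c R a.
Only symmetric fails.

symmetric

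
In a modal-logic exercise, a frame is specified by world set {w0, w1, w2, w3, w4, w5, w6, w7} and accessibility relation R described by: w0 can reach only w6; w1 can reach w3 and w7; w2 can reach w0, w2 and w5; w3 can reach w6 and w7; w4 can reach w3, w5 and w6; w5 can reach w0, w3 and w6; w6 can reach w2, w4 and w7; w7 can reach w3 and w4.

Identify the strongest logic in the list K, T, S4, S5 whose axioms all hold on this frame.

Reflexive (axiom T): no — w0 is not related to itself.
Transitive (axiom 4): no — w0 R w6 and w6 R w2, but not w0 R w2.
Euclidean (axiom 5): no — w2 R w0 and w2 R w5, but not w0 R w5.
So F validates K; T would additionally require R to be reflexive. The strongest is K.

K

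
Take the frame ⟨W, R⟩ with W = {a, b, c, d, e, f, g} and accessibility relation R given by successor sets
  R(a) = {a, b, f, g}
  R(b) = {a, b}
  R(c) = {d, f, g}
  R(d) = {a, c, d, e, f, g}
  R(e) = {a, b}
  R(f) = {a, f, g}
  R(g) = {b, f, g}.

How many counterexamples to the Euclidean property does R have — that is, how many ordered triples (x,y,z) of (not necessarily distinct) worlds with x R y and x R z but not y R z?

Enumerating: (a,b,f), (a,b,g), (a,f,b), (a,g,a), (c,f,d), (c,g,d), (d,a,c), (d,a,d), (d,a,e), (d,c,a), (d,c,c), (d,c,e), … and 16 more.
Total: 28.

28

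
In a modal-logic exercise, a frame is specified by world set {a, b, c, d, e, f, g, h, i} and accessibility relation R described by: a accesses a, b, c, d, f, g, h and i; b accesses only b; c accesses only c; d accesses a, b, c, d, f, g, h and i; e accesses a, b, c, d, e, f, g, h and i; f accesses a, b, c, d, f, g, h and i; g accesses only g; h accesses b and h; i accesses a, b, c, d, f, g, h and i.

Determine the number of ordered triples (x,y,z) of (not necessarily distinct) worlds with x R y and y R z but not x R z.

R is transitive; there are no such tuples.

0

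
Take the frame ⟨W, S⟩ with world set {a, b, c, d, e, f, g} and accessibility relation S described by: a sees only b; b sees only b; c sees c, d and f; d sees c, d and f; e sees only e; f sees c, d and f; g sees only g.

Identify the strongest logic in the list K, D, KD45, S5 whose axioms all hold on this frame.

KD45

Serial (axiom D): yes — every world has a successor (e.g. a S b).
Euclidean (axiom 5): yes — any two successors of a common world are S-related.
Transitive (axiom 4): yes — every two-step S-path is closed by a direct edge.
Reflexive (axiom T): no — a is not related to itself.
So F validates K, D, KD45; S5 would additionally require S to be reflexive. The strongest is KD45.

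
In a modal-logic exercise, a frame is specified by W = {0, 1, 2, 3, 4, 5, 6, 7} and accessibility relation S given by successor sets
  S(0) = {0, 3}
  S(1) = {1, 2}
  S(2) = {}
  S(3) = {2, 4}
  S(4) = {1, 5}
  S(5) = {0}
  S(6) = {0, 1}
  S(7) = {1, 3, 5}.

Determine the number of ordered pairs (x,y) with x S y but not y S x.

Enumerating: (0,3), (1,2), (3,2), (3,4), (4,1), (4,5), (5,0), (6,0), (6,1), (7,1), (7,3), (7,5).

12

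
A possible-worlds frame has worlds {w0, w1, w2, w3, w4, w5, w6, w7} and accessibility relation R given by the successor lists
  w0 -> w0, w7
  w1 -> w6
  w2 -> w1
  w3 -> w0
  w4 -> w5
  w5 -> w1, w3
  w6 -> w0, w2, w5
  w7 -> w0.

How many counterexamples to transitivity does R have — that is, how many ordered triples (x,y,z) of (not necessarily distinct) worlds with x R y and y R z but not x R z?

14

Enumerating: (w1,w6,w0), (w1,w6,w2), (w1,w6,w5), (w2,w1,w6), (w3,w0,w7), (w4,w5,w1), (w4,w5,w3), (w5,w1,w6), (w5,w3,w0), (w6,w0,w7), (w6,w2,w1), (w6,w5,w1), (w6,w5,w3), (w7,w0,w7).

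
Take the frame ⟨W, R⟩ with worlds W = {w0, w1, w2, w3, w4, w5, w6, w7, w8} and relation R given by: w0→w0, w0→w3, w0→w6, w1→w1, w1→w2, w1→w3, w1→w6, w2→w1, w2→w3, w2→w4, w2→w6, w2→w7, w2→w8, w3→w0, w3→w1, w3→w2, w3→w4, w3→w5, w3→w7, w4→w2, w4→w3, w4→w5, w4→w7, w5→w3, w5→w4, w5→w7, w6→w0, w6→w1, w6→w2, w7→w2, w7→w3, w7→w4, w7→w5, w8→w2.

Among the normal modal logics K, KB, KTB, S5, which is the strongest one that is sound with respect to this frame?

Symmetric (axiom B): yes — every pair in R has its reverse in R.
Reflexive (axiom T): no — w2 is not related to itself.
Euclidean (axiom 5): no — w0 R w3 and w0 R w6, but not w3 R w6.
So F validates K, KB; KTB would additionally require R to be reflexive. The strongest is KB.

KB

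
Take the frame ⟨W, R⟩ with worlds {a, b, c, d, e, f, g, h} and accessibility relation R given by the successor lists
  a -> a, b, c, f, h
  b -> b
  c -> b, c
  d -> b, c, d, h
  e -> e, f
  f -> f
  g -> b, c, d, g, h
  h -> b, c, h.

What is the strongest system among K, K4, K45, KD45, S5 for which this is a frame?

Transitive (axiom 4): yes — every two-step R-path is closed by a direct edge.
Euclidean (axiom 5): no — a R b and a R c, but not b R c.
Serial (axiom D): yes — every world has a successor (e.g. a R a).
Reflexive (axiom T): yes — every world is R-related to itself.
So F validates K, K4; K45 would additionally require R to be Euclidean. The strongest is K4.

K4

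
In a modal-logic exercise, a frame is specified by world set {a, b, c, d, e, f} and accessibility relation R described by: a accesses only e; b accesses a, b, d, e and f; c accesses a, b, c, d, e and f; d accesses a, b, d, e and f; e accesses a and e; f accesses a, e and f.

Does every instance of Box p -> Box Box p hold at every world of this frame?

By correspondence theory, 4 is valid on a frame iff R is transitive.
Transitive: no — a R e and e R a, but not a R a.

No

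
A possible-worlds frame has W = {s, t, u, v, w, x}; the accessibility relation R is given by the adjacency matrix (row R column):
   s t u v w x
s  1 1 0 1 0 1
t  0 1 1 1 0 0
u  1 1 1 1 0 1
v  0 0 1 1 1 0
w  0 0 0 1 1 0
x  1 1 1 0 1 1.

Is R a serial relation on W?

Serial: yes — every world has a successor (e.g. s R s).

Yes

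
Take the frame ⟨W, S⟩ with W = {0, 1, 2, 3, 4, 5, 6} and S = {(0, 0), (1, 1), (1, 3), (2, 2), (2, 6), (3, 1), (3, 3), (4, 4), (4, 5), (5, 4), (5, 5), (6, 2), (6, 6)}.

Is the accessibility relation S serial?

Serial: yes — every world has a successor (e.g. 0 S 0).

Yes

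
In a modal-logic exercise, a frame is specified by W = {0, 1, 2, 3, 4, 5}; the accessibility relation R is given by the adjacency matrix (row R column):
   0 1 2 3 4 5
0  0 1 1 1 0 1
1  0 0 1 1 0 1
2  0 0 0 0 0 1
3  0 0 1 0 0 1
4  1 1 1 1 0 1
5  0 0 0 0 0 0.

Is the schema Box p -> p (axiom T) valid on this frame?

No

Axiom T corresponds to the accessibility relation being reflexive.
Reflexive: no — 0 is not related to itself.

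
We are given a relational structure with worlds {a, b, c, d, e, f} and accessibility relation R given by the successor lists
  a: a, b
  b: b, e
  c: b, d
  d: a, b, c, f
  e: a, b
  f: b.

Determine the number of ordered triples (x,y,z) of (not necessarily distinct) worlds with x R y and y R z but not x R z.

10

Enumerating: (a,b,e), (b,e,a), (c,b,e), (c,d,a), (c,d,c), (c,d,f), (d,b,e), (d,c,d), (e,b,e), (f,b,e).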